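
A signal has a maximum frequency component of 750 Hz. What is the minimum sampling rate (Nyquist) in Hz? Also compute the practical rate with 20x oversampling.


By Nyquist theorem, fs_min = 2 * fmax.
fs_min = 2 * 750 = 1500 Hz
Practical rate = 20 * fs_min = 20 * 1500 = 30000 Hz

fs_min = 1500 Hz, fs_practical = 30000 Hz


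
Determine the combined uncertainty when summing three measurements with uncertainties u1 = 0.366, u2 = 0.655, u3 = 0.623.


For a sum of independent quantities, uc = sqrt(u1^2 + u2^2 + u3^2).
uc = sqrt(0.366^2 + 0.655^2 + 0.623^2)
uc = sqrt(0.133956 + 0.429025 + 0.388129)
uc = 0.9752

0.9752


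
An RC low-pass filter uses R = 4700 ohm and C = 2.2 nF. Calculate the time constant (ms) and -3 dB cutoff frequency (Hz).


Time constant: tau = R * C.
tau = 4700 * 2.20e-09 = 1.034e-05 s
tau = 0.0103 ms
Cutoff frequency: fc = 1 / (2*pi*R*C).
fc = 1 / (2*pi*1.034e-05) = 15392.16 Hz

tau = 0.0103 ms, fc = 15392.16 Hz


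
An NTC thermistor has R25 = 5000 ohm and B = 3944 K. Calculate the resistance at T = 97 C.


NTC thermistor equation: Rt = R25 * exp(B * (1/T - 1/T25)).
T in Kelvin: 370.15 K, T25 = 298.15 K
1/T - 1/T25 = 1/370.15 - 1/298.15 = -0.00065241
B * (1/T - 1/T25) = 3944 * -0.00065241 = -2.5731
Rt = 5000 * exp(-2.5731) = 381.5 ohm

381.5 ohm


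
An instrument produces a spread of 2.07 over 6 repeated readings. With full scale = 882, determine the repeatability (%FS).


Repeatability = (spread / full scale) * 100%.
R = (2.07 / 882) * 100
R = 0.235 %FS

0.235 %FS


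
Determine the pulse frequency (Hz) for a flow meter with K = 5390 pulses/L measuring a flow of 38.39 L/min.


Frequency = K * Q / 60 (converting L/min to L/s).
f = 5390 * 38.39 / 60
f = 206922.1 / 60
f = 3448.7 Hz

3448.7 Hz


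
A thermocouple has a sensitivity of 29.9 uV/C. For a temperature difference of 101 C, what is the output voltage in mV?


The thermocouple output V = sensitivity * dT.
V = 29.9 uV/C * 101 C
V = 3019.9 uV
V = 3.02 mV

3.02 mV


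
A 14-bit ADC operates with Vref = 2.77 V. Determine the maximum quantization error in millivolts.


The maximum quantization error is +/- LSB/2.
LSB = Vref / 2^n = 2.77 / 16384 = 0.00016907 V
Max error = LSB / 2 = 0.00016907 / 2 = 8.453e-05 V
Max error = 0.0845 mV

0.0845 mV


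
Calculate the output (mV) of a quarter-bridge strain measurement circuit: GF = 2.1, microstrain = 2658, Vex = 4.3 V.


Quarter bridge output: Vout = (GF * epsilon * Vex) / 4.
Vout = (2.1 * 2658e-6 * 4.3) / 4
Vout = 0.02400174 / 4 V
Vout = 0.00600043 V = 6.0004 mV

6.0004 mV


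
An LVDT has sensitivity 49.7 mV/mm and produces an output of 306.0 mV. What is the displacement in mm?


Displacement = Vout / sensitivity.
d = 306.0 / 49.7
d = 6.157 mm

6.157 mm


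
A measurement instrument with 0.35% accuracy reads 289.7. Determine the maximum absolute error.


Absolute error = (accuracy% / 100) * reading.
Error = (0.35 / 100) * 289.7
Error = 0.0035 * 289.7
Error = 1.0139

1.0139


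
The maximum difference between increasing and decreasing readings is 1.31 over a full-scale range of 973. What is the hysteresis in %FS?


Hysteresis = (max difference / full scale) * 100%.
H = (1.31 / 973) * 100
H = 0.135 %FS

0.135 %FS


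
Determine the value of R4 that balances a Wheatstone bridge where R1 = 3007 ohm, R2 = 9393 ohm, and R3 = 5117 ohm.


At balance: R1*R4 = R2*R3, so R4 = R2*R3/R1.
R4 = 9393 * 5117 / 3007
R4 = 48063981 / 3007
R4 = 15984.03 ohm

15984.03 ohm


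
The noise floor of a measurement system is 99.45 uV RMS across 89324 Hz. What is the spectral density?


Noise spectral density = Vrms / sqrt(BW).
NSD = 99.45 / sqrt(89324)
NSD = 99.45 / 298.8712
NSD = 0.3328 uV/sqrt(Hz)

0.3328 uV/sqrt(Hz)


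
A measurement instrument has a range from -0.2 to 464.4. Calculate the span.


Span = upper range - lower range.
Span = 464.4 - (-0.2)
Span = 464.6

464.6


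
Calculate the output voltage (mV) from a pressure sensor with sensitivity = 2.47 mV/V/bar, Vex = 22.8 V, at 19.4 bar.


Output = sensitivity * Vex * P.
Vout = 2.47 * 22.8 * 19.4
Vout = 56.316 * 19.4
Vout = 1092.53 mV

1092.53 mV


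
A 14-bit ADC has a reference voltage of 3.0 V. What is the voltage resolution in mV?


The resolution (LSB) of an ADC is Vref / 2^n.
LSB = 3.0 / 2^14
LSB = 3.0 / 16384
LSB = 0.00018311 V = 0.18310547 mV

0.18310547 mV


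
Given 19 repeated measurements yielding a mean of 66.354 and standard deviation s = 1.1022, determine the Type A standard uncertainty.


The standard uncertainty for Type A evaluation is u = s / sqrt(n).
u = 1.1022 / sqrt(19)
u = 1.1022 / 4.3589
u = 0.2529

0.2529


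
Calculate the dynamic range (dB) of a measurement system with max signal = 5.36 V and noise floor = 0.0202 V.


Dynamic range = 20 * log10(Vmax / Vnoise).
DR = 20 * log10(5.36 / 0.0202)
DR = 20 * log10(265.35)
DR = 48.48 dB

48.48 dB


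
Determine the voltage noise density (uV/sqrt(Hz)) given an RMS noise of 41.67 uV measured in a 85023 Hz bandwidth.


Noise spectral density = Vrms / sqrt(BW).
NSD = 41.67 / sqrt(85023)
NSD = 41.67 / 291.587
NSD = 0.1429 uV/sqrt(Hz)

0.1429 uV/sqrt(Hz)


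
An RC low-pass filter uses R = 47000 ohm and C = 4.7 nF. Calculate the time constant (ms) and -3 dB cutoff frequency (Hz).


Time constant: tau = R * C.
tau = 47000 * 4.70e-09 = 0.0002209 s
tau = 0.2209 ms
Cutoff frequency: fc = 1 / (2*pi*R*C).
fc = 1 / (2*pi*0.0002209) = 720.48 Hz

tau = 0.2209 ms, fc = 720.48 Hz


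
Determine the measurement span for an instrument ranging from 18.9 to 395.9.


Span = upper range - lower range.
Span = 395.9 - (18.9)
Span = 377.0

377.0


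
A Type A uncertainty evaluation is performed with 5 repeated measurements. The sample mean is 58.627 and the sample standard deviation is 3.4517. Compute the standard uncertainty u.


The standard uncertainty for Type A evaluation is u = s / sqrt(n).
u = 3.4517 / sqrt(5)
u = 3.4517 / 2.2361
u = 1.5436

1.5436


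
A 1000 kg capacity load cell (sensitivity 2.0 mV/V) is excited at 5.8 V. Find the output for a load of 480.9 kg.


Vout = rated_output * Vex * (load / capacity).
Vout = 2.0 * 5.8 * (480.9 / 1000)
Vout = 2.0 * 5.8 * 0.4809
Vout = 5.578 mV

5.578 mV


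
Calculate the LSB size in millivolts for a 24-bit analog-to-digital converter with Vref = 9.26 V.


The resolution (LSB) of an ADC is Vref / 2^n.
LSB = 9.26 / 2^24
LSB = 9.26 / 16777216
LSB = 5.5e-07 V = 0.00055194 mV

0.00055194 mV


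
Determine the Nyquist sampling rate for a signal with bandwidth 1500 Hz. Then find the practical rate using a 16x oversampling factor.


By Nyquist theorem, fs_min = 2 * fmax.
fs_min = 2 * 1500 = 3000 Hz
Practical rate = 16 * fs_min = 16 * 3000 = 48000 Hz

fs_min = 3000 Hz, fs_practical = 48000 Hz


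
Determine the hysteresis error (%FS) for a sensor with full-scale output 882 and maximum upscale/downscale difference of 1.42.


Hysteresis = (max difference / full scale) * 100%.
H = (1.42 / 882) * 100
H = 0.161 %FS

0.161 %FS


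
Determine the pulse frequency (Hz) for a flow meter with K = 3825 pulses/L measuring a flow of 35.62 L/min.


Frequency = K * Q / 60 (converting L/min to L/s).
f = 3825 * 35.62 / 60
f = 136246.5 / 60
f = 2270.78 Hz

2270.78 Hz


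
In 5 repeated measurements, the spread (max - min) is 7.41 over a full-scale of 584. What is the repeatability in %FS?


Repeatability = (spread / full scale) * 100%.
R = (7.41 / 584) * 100
R = 1.269 %FS

1.269 %FS


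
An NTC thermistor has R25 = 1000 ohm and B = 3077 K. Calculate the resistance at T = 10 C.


NTC thermistor equation: Rt = R25 * exp(B * (1/T - 1/T25)).
T in Kelvin: 283.15 K, T25 = 298.15 K
1/T - 1/T25 = 1/283.15 - 1/298.15 = 0.00017768
B * (1/T - 1/T25) = 3077 * 0.00017768 = 0.5467
Rt = 1000 * exp(0.5467) = 1727.6 ohm

1727.6 ohm


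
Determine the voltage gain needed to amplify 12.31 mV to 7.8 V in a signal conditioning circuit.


Gain = Vout / Vin (converting to same units).
G = 7.8 V / 12.31 mV
G = 7800.0 mV / 12.31 mV
G = 633.63

633.63


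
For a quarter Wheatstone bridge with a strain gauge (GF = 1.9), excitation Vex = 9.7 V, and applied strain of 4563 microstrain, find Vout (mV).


Quarter bridge output: Vout = (GF * epsilon * Vex) / 4.
Vout = (1.9 * 4563e-6 * 9.7) / 4
Vout = 0.08409609 / 4 V
Vout = 0.02102402 V = 21.024 mV

21.024 mV


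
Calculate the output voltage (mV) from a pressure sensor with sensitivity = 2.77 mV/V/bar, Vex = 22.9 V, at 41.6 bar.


Output = sensitivity * Vex * P.
Vout = 2.77 * 22.9 * 41.6
Vout = 63.433 * 41.6
Vout = 2638.81 mV

2638.81 mV


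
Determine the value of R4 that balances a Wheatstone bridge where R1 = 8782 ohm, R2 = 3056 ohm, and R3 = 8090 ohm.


At balance: R1*R4 = R2*R3, so R4 = R2*R3/R1.
R4 = 3056 * 8090 / 8782
R4 = 24723040 / 8782
R4 = 2815.19 ohm

2815.19 ohm


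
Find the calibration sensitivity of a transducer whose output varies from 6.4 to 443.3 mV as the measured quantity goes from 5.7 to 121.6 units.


Sensitivity = (y2 - y1) / (x2 - x1).
S = (443.3 - 6.4) / (121.6 - 5.7)
S = 436.9 / 115.9
S = 3.7696 mV/unit

3.7696 mV/unit


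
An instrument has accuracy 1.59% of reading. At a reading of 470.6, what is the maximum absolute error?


Absolute error = (accuracy% / 100) * reading.
Error = (1.59 / 100) * 470.6
Error = 0.0159 * 470.6
Error = 7.4825

7.4825


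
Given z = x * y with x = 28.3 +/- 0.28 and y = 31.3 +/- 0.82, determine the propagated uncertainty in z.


For a product z = x*y, the relative uncertainty is:
uz/z = sqrt((ux/x)^2 + (uy/y)^2)
Relative uncertainties: ux/x = 0.28/28.3 = 0.009894
uy/y = 0.82/31.3 = 0.026198
z = 28.3 * 31.3 = 885.8
uz = 885.8 * sqrt(0.009894^2 + 0.026198^2) = 24.806

24.806


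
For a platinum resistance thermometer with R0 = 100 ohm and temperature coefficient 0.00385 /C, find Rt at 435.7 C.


The RTD equation: Rt = R0 * (1 + alpha * T).
Rt = 100 * (1 + 0.00385 * 435.7)
Rt = 100 * (1 + 1.677445)
Rt = 100 * 2.677445
Rt = 267.745 ohm

267.745 ohm


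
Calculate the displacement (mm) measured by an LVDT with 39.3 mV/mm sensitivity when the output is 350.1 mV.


Displacement = Vout / sensitivity.
d = 350.1 / 39.3
d = 8.908 mm

8.908 mm


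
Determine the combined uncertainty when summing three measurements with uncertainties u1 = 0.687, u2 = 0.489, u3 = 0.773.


For a sum of independent quantities, uc = sqrt(u1^2 + u2^2 + u3^2).
uc = sqrt(0.687^2 + 0.489^2 + 0.773^2)
uc = sqrt(0.471969 + 0.239121 + 0.597529)
uc = 1.1439

1.1439


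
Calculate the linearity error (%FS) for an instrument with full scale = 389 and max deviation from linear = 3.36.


Linearity error = (max deviation / full scale) * 100%.
Linearity = (3.36 / 389) * 100
Linearity = 0.864 %FS

0.864 %FS


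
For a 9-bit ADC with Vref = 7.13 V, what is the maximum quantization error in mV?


The maximum quantization error is +/- LSB/2.
LSB = Vref / 2^n = 7.13 / 512 = 0.01392578 V
Max error = LSB / 2 = 0.01392578 / 2 = 0.00696289 V
Max error = 6.9629 mV

6.9629 mV


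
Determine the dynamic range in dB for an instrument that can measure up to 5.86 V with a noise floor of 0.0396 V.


Dynamic range = 20 * log10(Vmax / Vnoise).
DR = 20 * log10(5.86 / 0.0396)
DR = 20 * log10(147.98)
DR = 43.4 dB

43.4 dB


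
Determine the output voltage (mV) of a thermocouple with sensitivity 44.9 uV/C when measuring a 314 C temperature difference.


The thermocouple output V = sensitivity * dT.
V = 44.9 uV/C * 314 C
V = 14098.6 uV
V = 14.099 mV

14.099 mV


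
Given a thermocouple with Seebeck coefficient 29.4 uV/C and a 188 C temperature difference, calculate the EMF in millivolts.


The thermocouple output V = sensitivity * dT.
V = 29.4 uV/C * 188 C
V = 5527.2 uV
V = 5.527 mV

5.527 mV


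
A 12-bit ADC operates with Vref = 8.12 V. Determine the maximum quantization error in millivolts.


The maximum quantization error is +/- LSB/2.
LSB = Vref / 2^n = 8.12 / 4096 = 0.00198242 V
Max error = LSB / 2 = 0.00198242 / 2 = 0.00099121 V
Max error = 0.9912 mV

0.9912 mV


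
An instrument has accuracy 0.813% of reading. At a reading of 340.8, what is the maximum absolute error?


Absolute error = (accuracy% / 100) * reading.
Error = (0.813 / 100) * 340.8
Error = 0.00813 * 340.8
Error = 2.7707

2.7707


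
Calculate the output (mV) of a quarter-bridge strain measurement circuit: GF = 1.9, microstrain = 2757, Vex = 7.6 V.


Quarter bridge output: Vout = (GF * epsilon * Vex) / 4.
Vout = (1.9 * 2757e-6 * 7.6) / 4
Vout = 0.03981108 / 4 V
Vout = 0.00995277 V = 9.9528 mV

9.9528 mV


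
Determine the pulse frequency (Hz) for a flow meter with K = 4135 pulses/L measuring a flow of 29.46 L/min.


Frequency = K * Q / 60 (converting L/min to L/s).
f = 4135 * 29.46 / 60
f = 121817.1 / 60
f = 2030.29 Hz

2030.29 Hz


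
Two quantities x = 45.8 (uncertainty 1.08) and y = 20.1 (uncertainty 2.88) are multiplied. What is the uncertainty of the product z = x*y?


For a product z = x*y, the relative uncertainty is:
uz/z = sqrt((ux/x)^2 + (uy/y)^2)
Relative uncertainties: ux/x = 1.08/45.8 = 0.023581
uy/y = 2.88/20.1 = 0.143284
z = 45.8 * 20.1 = 920.6
uz = 920.6 * sqrt(0.023581^2 + 0.143284^2) = 133.678

133.678


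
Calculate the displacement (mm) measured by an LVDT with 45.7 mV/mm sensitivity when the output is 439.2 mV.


Displacement = Vout / sensitivity.
d = 439.2 / 45.7
d = 9.611 mm

9.611 mm


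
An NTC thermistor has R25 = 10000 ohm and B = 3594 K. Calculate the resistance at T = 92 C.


NTC thermistor equation: Rt = R25 * exp(B * (1/T - 1/T25)).
T in Kelvin: 365.15 K, T25 = 298.15 K
1/T - 1/T25 = 1/365.15 - 1/298.15 = -0.00061542
B * (1/T - 1/T25) = 3594 * -0.00061542 = -2.2118
Rt = 10000 * exp(-2.2118) = 1095.0 ohm

1095.0 ohm


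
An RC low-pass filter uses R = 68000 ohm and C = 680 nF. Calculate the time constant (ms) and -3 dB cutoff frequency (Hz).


Time constant: tau = R * C.
tau = 68000 * 6.80e-07 = 0.04624 s
tau = 46.24 ms
Cutoff frequency: fc = 1 / (2*pi*R*C).
fc = 1 / (2*pi*0.04624) = 3.44 Hz

tau = 46.24 ms, fc = 3.44 Hz


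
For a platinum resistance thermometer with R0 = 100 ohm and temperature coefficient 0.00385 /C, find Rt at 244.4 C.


The RTD equation: Rt = R0 * (1 + alpha * T).
Rt = 100 * (1 + 0.00385 * 244.4)
Rt = 100 * (1 + 0.94094)
Rt = 100 * 1.94094
Rt = 194.094 ohm

194.094 ohm


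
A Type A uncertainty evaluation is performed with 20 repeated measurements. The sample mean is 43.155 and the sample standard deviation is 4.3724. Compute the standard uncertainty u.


The standard uncertainty for Type A evaluation is u = s / sqrt(n).
u = 4.3724 / sqrt(20)
u = 4.3724 / 4.4721
u = 0.9777

0.9777


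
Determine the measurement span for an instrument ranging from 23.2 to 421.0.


Span = upper range - lower range.
Span = 421.0 - (23.2)
Span = 397.8

397.8


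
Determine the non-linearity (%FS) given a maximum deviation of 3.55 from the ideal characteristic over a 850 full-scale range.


Linearity error = (max deviation / full scale) * 100%.
Linearity = (3.55 / 850) * 100
Linearity = 0.418 %FS

0.418 %FS


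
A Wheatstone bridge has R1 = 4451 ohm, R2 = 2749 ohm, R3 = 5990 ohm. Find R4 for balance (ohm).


At balance: R1*R4 = R2*R3, so R4 = R2*R3/R1.
R4 = 2749 * 5990 / 4451
R4 = 16466510 / 4451
R4 = 3699.51 ohm

3699.51 ohm


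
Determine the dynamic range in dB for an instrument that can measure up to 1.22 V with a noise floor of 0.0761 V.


Dynamic range = 20 * log10(Vmax / Vnoise).
DR = 20 * log10(1.22 / 0.0761)
DR = 20 * log10(16.03)
DR = 24.1 dB

24.1 dB


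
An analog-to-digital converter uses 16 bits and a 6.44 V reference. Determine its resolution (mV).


The resolution (LSB) of an ADC is Vref / 2^n.
LSB = 6.44 / 2^16
LSB = 6.44 / 65536
LSB = 9.827e-05 V = 0.0982666 mV

0.0982666 mV


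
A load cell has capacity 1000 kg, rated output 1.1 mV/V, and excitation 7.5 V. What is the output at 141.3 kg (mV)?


Vout = rated_output * Vex * (load / capacity).
Vout = 1.1 * 7.5 * (141.3 / 1000)
Vout = 1.1 * 7.5 * 0.1413
Vout = 1.166 mV

1.166 mV


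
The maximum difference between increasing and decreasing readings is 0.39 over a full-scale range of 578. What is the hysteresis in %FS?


Hysteresis = (max difference / full scale) * 100%.
H = (0.39 / 578) * 100
H = 0.067 %FS

0.067 %FS


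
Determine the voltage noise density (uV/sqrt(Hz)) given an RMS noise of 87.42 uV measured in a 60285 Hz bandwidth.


Noise spectral density = Vrms / sqrt(BW).
NSD = 87.42 / sqrt(60285)
NSD = 87.42 / 245.53
NSD = 0.356 uV/sqrt(Hz)

0.356 uV/sqrt(Hz)


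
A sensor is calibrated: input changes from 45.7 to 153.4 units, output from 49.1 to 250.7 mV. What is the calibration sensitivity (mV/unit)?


Sensitivity = (y2 - y1) / (x2 - x1).
S = (250.7 - 49.1) / (153.4 - 45.7)
S = 201.6 / 107.7
S = 1.8719 mV/unit

1.8719 mV/unit


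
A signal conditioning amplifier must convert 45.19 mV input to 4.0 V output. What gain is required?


Gain = Vout / Vin (converting to same units).
G = 4.0 V / 45.19 mV
G = 4000.0 mV / 45.19 mV
G = 88.52

88.52


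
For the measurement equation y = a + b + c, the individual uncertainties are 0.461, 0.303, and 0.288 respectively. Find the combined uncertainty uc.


For a sum of independent quantities, uc = sqrt(u1^2 + u2^2 + u3^2).
uc = sqrt(0.461^2 + 0.303^2 + 0.288^2)
uc = sqrt(0.212521 + 0.091809 + 0.082944)
uc = 0.6223

0.6223


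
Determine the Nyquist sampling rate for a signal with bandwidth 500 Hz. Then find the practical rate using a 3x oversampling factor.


By Nyquist theorem, fs_min = 2 * fmax.
fs_min = 2 * 500 = 1000 Hz
Practical rate = 3 * fs_min = 3 * 1000 = 3000 Hz

fs_min = 1000 Hz, fs_practical = 3000 Hz


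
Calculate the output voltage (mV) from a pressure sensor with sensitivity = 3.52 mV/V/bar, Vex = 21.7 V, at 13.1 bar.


Output = sensitivity * Vex * P.
Vout = 3.52 * 21.7 * 13.1
Vout = 76.384 * 13.1
Vout = 1000.63 mV

1000.63 mV


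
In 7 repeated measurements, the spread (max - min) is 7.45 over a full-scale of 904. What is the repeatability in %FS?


Repeatability = (spread / full scale) * 100%.
R = (7.45 / 904) * 100
R = 0.824 %FS

0.824 %FS


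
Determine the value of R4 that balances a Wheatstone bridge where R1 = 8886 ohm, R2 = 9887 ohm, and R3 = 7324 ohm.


At balance: R1*R4 = R2*R3, so R4 = R2*R3/R1.
R4 = 9887 * 7324 / 8886
R4 = 72412388 / 8886
R4 = 8149.04 ohm

8149.04 ohm


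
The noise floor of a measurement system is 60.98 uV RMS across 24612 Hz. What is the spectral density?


Noise spectral density = Vrms / sqrt(BW).
NSD = 60.98 / sqrt(24612)
NSD = 60.98 / 156.8821
NSD = 0.3887 uV/sqrt(Hz)

0.3887 uV/sqrt(Hz)


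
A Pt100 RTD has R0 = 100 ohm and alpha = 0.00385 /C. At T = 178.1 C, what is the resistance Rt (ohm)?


The RTD equation: Rt = R0 * (1 + alpha * T).
Rt = 100 * (1 + 0.00385 * 178.1)
Rt = 100 * (1 + 0.685685)
Rt = 100 * 1.685685
Rt = 168.569 ohm

168.569 ohm


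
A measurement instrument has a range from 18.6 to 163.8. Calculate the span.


Span = upper range - lower range.
Span = 163.8 - (18.6)
Span = 145.2

145.2


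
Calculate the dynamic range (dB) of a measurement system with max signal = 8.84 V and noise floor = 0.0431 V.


Dynamic range = 20 * log10(Vmax / Vnoise).
DR = 20 * log10(8.84 / 0.0431)
DR = 20 * log10(205.1)
DR = 46.24 dB

46.24 dB


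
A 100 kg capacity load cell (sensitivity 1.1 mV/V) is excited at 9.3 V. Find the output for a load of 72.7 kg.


Vout = rated_output * Vex * (load / capacity).
Vout = 1.1 * 9.3 * (72.7 / 100)
Vout = 1.1 * 9.3 * 0.727
Vout = 7.437 mV

7.437 mV


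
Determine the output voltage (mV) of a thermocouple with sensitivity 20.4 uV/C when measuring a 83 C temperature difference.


The thermocouple output V = sensitivity * dT.
V = 20.4 uV/C * 83 C
V = 1693.2 uV
V = 1.693 mV

1.693 mV


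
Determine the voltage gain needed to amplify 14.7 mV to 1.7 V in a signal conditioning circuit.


Gain = Vout / Vin (converting to same units).
G = 1.7 V / 14.7 mV
G = 1700.0 mV / 14.7 mV
G = 115.65

115.65


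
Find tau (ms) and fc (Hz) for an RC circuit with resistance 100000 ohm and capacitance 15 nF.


Time constant: tau = R * C.
tau = 100000 * 1.50e-08 = 0.0015 s
tau = 1.5 ms
Cutoff frequency: fc = 1 / (2*pi*R*C).
fc = 1 / (2*pi*0.0015) = 106.1 Hz

tau = 1.5 ms, fc = 106.1 Hz


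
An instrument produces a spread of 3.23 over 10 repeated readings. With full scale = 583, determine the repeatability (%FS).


Repeatability = (spread / full scale) * 100%.
R = (3.23 / 583) * 100
R = 0.554 %FS

0.554 %FS


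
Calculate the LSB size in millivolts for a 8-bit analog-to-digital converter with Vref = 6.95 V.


The resolution (LSB) of an ADC is Vref / 2^n.
LSB = 6.95 / 2^8
LSB = 6.95 / 256
LSB = 0.02714844 V = 27.1484375 mV

27.1484375 mV


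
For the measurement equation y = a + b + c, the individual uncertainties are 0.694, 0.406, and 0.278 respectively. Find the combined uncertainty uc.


For a sum of independent quantities, uc = sqrt(u1^2 + u2^2 + u3^2).
uc = sqrt(0.694^2 + 0.406^2 + 0.278^2)
uc = sqrt(0.481636 + 0.164836 + 0.077284)
uc = 0.8507

0.8507


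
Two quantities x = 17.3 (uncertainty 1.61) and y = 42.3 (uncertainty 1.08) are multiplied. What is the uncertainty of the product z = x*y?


For a product z = x*y, the relative uncertainty is:
uz/z = sqrt((ux/x)^2 + (uy/y)^2)
Relative uncertainties: ux/x = 1.61/17.3 = 0.093064
uy/y = 1.08/42.3 = 0.025532
z = 17.3 * 42.3 = 731.8
uz = 731.8 * sqrt(0.093064^2 + 0.025532^2) = 70.619

70.619


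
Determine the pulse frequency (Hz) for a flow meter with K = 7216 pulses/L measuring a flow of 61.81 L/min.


Frequency = K * Q / 60 (converting L/min to L/s).
f = 7216 * 61.81 / 60
f = 446020.96 / 60
f = 7433.68 Hz

7433.68 Hz


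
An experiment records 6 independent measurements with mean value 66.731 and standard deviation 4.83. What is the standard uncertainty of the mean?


The standard uncertainty for Type A evaluation is u = s / sqrt(n).
u = 4.83 / sqrt(6)
u = 4.83 / 2.4495
u = 1.9718

1.9718


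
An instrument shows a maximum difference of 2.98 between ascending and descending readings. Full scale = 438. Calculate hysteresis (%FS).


Hysteresis = (max difference / full scale) * 100%.
H = (2.98 / 438) * 100
H = 0.68 %FS

0.68 %FS


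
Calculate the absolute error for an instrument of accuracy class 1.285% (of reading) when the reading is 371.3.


Absolute error = (accuracy% / 100) * reading.
Error = (1.285 / 100) * 371.3
Error = 0.01285 * 371.3
Error = 4.7712

4.7712


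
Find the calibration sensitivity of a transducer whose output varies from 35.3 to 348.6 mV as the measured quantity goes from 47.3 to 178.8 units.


Sensitivity = (y2 - y1) / (x2 - x1).
S = (348.6 - 35.3) / (178.8 - 47.3)
S = 313.3 / 131.5
S = 2.3825 mV/unit

2.3825 mV/unit


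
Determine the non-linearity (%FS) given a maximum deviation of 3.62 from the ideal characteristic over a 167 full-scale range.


Linearity error = (max deviation / full scale) * 100%.
Linearity = (3.62 / 167) * 100
Linearity = 2.168 %FS

2.168 %FS


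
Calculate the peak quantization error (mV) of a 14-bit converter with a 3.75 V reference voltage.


The maximum quantization error is +/- LSB/2.
LSB = Vref / 2^n = 3.75 / 16384 = 0.00022888 V
Max error = LSB / 2 = 0.00022888 / 2 = 0.00011444 V
Max error = 0.1144 mV

0.1144 mV


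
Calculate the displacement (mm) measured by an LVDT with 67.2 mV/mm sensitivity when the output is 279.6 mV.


Displacement = Vout / sensitivity.
d = 279.6 / 67.2
d = 4.161 mm

4.161 mm


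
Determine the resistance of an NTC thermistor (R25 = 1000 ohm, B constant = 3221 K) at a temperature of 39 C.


NTC thermistor equation: Rt = R25 * exp(B * (1/T - 1/T25)).
T in Kelvin: 312.15 K, T25 = 298.15 K
1/T - 1/T25 = 1/312.15 - 1/298.15 = -0.00015043
B * (1/T - 1/T25) = 3221 * -0.00015043 = -0.4845
Rt = 1000 * exp(-0.4845) = 616.0 ohm

616.0 ohm


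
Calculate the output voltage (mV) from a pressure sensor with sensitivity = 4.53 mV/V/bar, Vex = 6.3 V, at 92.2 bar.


Output = sensitivity * Vex * P.
Vout = 4.53 * 6.3 * 92.2
Vout = 28.539 * 92.2
Vout = 2631.3 mV

2631.3 mV


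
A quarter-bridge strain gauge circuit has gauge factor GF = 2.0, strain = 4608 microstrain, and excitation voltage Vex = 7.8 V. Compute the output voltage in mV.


Quarter bridge output: Vout = (GF * epsilon * Vex) / 4.
Vout = (2.0 * 4608e-6 * 7.8) / 4
Vout = 0.0718848 / 4 V
Vout = 0.0179712 V = 17.9712 mV

17.9712 mV


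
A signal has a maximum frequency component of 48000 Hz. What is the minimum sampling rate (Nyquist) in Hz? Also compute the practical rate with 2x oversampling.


By Nyquist theorem, fs_min = 2 * fmax.
fs_min = 2 * 48000 = 96000 Hz
Practical rate = 2 * fs_min = 2 * 96000 = 192000 Hz

fs_min = 96000 Hz, fs_practical = 192000 Hz


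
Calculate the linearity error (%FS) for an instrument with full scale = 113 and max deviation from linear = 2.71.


Linearity error = (max deviation / full scale) * 100%.
Linearity = (2.71 / 113) * 100
Linearity = 2.398 %FS

2.398 %FS


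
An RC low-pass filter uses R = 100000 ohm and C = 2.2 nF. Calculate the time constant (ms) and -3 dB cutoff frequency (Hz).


Time constant: tau = R * C.
tau = 100000 * 2.20e-09 = 0.00022 s
tau = 0.22 ms
Cutoff frequency: fc = 1 / (2*pi*R*C).
fc = 1 / (2*pi*0.00022) = 723.43 Hz

tau = 0.22 ms, fc = 723.43 Hz


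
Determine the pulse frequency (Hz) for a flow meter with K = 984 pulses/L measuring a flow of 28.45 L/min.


Frequency = K * Q / 60 (converting L/min to L/s).
f = 984 * 28.45 / 60
f = 27994.8 / 60
f = 466.58 Hz

466.58 Hz


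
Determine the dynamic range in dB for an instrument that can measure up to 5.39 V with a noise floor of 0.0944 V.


Dynamic range = 20 * log10(Vmax / Vnoise).
DR = 20 * log10(5.39 / 0.0944)
DR = 20 * log10(57.1)
DR = 35.13 dB

35.13 dB


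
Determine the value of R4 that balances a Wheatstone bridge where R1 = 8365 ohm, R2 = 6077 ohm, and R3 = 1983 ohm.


At balance: R1*R4 = R2*R3, so R4 = R2*R3/R1.
R4 = 6077 * 1983 / 8365
R4 = 12050691 / 8365
R4 = 1440.61 ohm

1440.61 ohm


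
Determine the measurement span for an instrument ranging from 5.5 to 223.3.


Span = upper range - lower range.
Span = 223.3 - (5.5)
Span = 217.8

217.8


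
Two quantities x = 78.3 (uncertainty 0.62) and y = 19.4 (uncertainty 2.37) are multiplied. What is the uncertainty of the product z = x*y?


For a product z = x*y, the relative uncertainty is:
uz/z = sqrt((ux/x)^2 + (uy/y)^2)
Relative uncertainties: ux/x = 0.62/78.3 = 0.007918
uy/y = 2.37/19.4 = 0.122165
z = 78.3 * 19.4 = 1519.0
uz = 1519.0 * sqrt(0.007918^2 + 0.122165^2) = 185.96

185.96


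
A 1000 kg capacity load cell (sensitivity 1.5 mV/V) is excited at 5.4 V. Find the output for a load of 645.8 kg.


Vout = rated_output * Vex * (load / capacity).
Vout = 1.5 * 5.4 * (645.8 / 1000)
Vout = 1.5 * 5.4 * 0.6458
Vout = 5.231 mV

5.231 mV


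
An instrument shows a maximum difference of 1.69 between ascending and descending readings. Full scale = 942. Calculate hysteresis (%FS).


Hysteresis = (max difference / full scale) * 100%.
H = (1.69 / 942) * 100
H = 0.179 %FS

0.179 %FS


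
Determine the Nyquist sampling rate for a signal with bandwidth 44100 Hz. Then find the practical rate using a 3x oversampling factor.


By Nyquist theorem, fs_min = 2 * fmax.
fs_min = 2 * 44100 = 88200 Hz
Practical rate = 3 * fs_min = 3 * 88200 = 264600 Hz

fs_min = 88200 Hz, fs_practical = 264600 Hz


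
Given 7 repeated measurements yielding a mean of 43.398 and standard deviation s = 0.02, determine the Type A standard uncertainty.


The standard uncertainty for Type A evaluation is u = s / sqrt(n).
u = 0.02 / sqrt(7)
u = 0.02 / 2.6458
u = 0.0076

0.0076


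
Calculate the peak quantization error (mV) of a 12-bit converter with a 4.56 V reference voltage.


The maximum quantization error is +/- LSB/2.
LSB = Vref / 2^n = 4.56 / 4096 = 0.00111328 V
Max error = LSB / 2 = 0.00111328 / 2 = 0.00055664 V
Max error = 0.5566 mV

0.5566 mV


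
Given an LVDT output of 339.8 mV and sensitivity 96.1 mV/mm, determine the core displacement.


Displacement = Vout / sensitivity.
d = 339.8 / 96.1
d = 3.536 mm

3.536 mm


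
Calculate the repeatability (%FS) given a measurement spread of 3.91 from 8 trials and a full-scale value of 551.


Repeatability = (spread / full scale) * 100%.
R = (3.91 / 551) * 100
R = 0.71 %FS

0.71 %FS


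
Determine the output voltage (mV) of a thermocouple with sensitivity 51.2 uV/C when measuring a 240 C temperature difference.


The thermocouple output V = sensitivity * dT.
V = 51.2 uV/C * 240 C
V = 12288.0 uV
V = 12.288 mV

12.288 mV


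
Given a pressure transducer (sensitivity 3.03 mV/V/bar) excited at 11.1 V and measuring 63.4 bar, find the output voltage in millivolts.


Output = sensitivity * Vex * P.
Vout = 3.03 * 11.1 * 63.4
Vout = 33.633 * 63.4
Vout = 2132.33 mV

2132.33 mV


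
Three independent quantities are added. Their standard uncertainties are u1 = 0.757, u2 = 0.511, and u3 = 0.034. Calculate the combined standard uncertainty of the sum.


For a sum of independent quantities, uc = sqrt(u1^2 + u2^2 + u3^2).
uc = sqrt(0.757^2 + 0.511^2 + 0.034^2)
uc = sqrt(0.573049 + 0.261121 + 0.001156)
uc = 0.914

0.914


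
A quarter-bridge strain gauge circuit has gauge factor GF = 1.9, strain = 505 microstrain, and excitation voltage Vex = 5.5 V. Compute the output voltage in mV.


Quarter bridge output: Vout = (GF * epsilon * Vex) / 4.
Vout = (1.9 * 505e-6 * 5.5) / 4
Vout = 0.00527725 / 4 V
Vout = 0.00131931 V = 1.3193 mV

1.3193 mV


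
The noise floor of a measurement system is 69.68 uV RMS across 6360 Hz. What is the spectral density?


Noise spectral density = Vrms / sqrt(BW).
NSD = 69.68 / sqrt(6360)
NSD = 69.68 / 79.7496
NSD = 0.8737 uV/sqrt(Hz)

0.8737 uV/sqrt(Hz)


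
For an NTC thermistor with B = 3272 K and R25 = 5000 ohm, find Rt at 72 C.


NTC thermistor equation: Rt = R25 * exp(B * (1/T - 1/T25)).
T in Kelvin: 345.15 K, T25 = 298.15 K
1/T - 1/T25 = 1/345.15 - 1/298.15 = -0.00045673
B * (1/T - 1/T25) = 3272 * -0.00045673 = -1.4944
Rt = 5000 * exp(-1.4944) = 1121.9 ohm

1121.9 ohm


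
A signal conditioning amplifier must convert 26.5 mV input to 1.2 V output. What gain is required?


Gain = Vout / Vin (converting to same units).
G = 1.2 V / 26.5 mV
G = 1200.0 mV / 26.5 mV
G = 45.28

45.28


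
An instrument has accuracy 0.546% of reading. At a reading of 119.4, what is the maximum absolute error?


Absolute error = (accuracy% / 100) * reading.
Error = (0.546 / 100) * 119.4
Error = 0.00546 * 119.4
Error = 0.6519

0.6519


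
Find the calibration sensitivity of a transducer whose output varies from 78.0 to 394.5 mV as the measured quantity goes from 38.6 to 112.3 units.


Sensitivity = (y2 - y1) / (x2 - x1).
S = (394.5 - 78.0) / (112.3 - 38.6)
S = 316.5 / 73.7
S = 4.2944 mV/unit

4.2944 mV/unit


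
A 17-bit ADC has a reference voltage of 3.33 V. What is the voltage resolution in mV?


The resolution (LSB) of an ADC is Vref / 2^n.
LSB = 3.33 / 2^17
LSB = 3.33 / 131072
LSB = 2.541e-05 V = 0.02540588 mV

0.02540588 mV


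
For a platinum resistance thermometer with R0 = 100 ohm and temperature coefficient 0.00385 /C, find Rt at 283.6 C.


The RTD equation: Rt = R0 * (1 + alpha * T).
Rt = 100 * (1 + 0.00385 * 283.6)
Rt = 100 * (1 + 1.09186)
Rt = 100 * 2.09186
Rt = 209.186 ohm

209.186 ohm


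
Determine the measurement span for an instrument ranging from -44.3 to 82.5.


Span = upper range - lower range.
Span = 82.5 - (-44.3)
Span = 126.8

126.8


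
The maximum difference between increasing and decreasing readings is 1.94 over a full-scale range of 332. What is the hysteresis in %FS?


Hysteresis = (max difference / full scale) * 100%.
H = (1.94 / 332) * 100
H = 0.584 %FS

0.584 %FS


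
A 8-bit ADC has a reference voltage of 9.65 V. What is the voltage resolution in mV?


The resolution (LSB) of an ADC is Vref / 2^n.
LSB = 9.65 / 2^8
LSB = 9.65 / 256
LSB = 0.03769531 V = 37.6953125 mV

37.6953125 mV


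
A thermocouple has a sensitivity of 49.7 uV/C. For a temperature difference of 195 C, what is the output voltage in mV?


The thermocouple output V = sensitivity * dT.
V = 49.7 uV/C * 195 C
V = 9691.5 uV
V = 9.691 mV

9.691 mV


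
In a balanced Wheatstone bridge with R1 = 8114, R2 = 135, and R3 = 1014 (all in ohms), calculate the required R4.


At balance: R1*R4 = R2*R3, so R4 = R2*R3/R1.
R4 = 135 * 1014 / 8114
R4 = 136890 / 8114
R4 = 16.87 ohm

16.87 ohm


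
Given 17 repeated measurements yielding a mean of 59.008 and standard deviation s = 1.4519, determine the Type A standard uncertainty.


The standard uncertainty for Type A evaluation is u = s / sqrt(n).
u = 1.4519 / sqrt(17)
u = 1.4519 / 4.1231
u = 0.3521

0.3521


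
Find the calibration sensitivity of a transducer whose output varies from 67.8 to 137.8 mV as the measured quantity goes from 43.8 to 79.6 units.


Sensitivity = (y2 - y1) / (x2 - x1).
S = (137.8 - 67.8) / (79.6 - 43.8)
S = 70.0 / 35.8
S = 1.9553 mV/unit

1.9553 mV/unit


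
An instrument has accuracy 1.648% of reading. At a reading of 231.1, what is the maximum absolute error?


Absolute error = (accuracy% / 100) * reading.
Error = (1.648 / 100) * 231.1
Error = 0.01648 * 231.1
Error = 3.8085

3.8085


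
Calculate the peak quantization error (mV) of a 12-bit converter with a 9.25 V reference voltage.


The maximum quantization error is +/- LSB/2.
LSB = Vref / 2^n = 9.25 / 4096 = 0.0022583 V
Max error = LSB / 2 = 0.0022583 / 2 = 0.00112915 V
Max error = 1.1292 mV

1.1292 mV


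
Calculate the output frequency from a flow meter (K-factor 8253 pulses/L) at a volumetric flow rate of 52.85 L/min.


Frequency = K * Q / 60 (converting L/min to L/s).
f = 8253 * 52.85 / 60
f = 436171.05 / 60
f = 7269.52 Hz

7269.52 Hz


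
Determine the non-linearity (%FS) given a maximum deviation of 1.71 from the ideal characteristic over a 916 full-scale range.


Linearity error = (max deviation / full scale) * 100%.
Linearity = (1.71 / 916) * 100
Linearity = 0.187 %FS

0.187 %FS


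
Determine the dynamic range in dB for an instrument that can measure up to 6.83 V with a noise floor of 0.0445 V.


Dynamic range = 20 * log10(Vmax / Vnoise).
DR = 20 * log10(6.83 / 0.0445)
DR = 20 * log10(153.48)
DR = 43.72 dB

43.72 dB


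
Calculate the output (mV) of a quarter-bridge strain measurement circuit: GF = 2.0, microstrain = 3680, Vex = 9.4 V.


Quarter bridge output: Vout = (GF * epsilon * Vex) / 4.
Vout = (2.0 * 3680e-6 * 9.4) / 4
Vout = 0.069184 / 4 V
Vout = 0.017296 V = 17.296 mV

17.296 mV


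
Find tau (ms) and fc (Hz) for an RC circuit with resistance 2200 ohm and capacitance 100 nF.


Time constant: tau = R * C.
tau = 2200 * 1.00e-07 = 0.00022 s
tau = 0.22 ms
Cutoff frequency: fc = 1 / (2*pi*R*C).
fc = 1 / (2*pi*0.00022) = 723.43 Hz

tau = 0.22 ms, fc = 723.43 Hz


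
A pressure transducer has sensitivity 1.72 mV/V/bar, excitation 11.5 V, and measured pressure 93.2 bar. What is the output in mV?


Output = sensitivity * Vex * P.
Vout = 1.72 * 11.5 * 93.2
Vout = 19.78 * 93.2
Vout = 1843.5 mV

1843.5 mV


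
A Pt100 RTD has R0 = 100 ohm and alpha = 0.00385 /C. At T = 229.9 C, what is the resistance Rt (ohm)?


The RTD equation: Rt = R0 * (1 + alpha * T).
Rt = 100 * (1 + 0.00385 * 229.9)
Rt = 100 * (1 + 0.885115)
Rt = 100 * 1.885115
Rt = 188.512 ohm

188.512 ohm


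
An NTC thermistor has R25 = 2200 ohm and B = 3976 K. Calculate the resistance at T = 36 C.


NTC thermistor equation: Rt = R25 * exp(B * (1/T - 1/T25)).
T in Kelvin: 309.15 K, T25 = 298.15 K
1/T - 1/T25 = 1/309.15 - 1/298.15 = -0.00011934
B * (1/T - 1/T25) = 3976 * -0.00011934 = -0.4745
Rt = 2200 * exp(-0.4745) = 1368.8 ohm

1368.8 ohm


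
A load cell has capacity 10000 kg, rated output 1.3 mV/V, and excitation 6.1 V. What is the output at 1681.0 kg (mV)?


Vout = rated_output * Vex * (load / capacity).
Vout = 1.3 * 6.1 * (1681.0 / 10000)
Vout = 1.3 * 6.1 * 0.1681
Vout = 1.333 mV

1.333 mV


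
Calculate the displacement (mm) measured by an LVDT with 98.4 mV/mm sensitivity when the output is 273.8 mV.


Displacement = Vout / sensitivity.
d = 273.8 / 98.4
d = 2.783 mm

2.783 mm


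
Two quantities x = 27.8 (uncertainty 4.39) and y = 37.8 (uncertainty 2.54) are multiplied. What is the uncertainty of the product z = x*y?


For a product z = x*y, the relative uncertainty is:
uz/z = sqrt((ux/x)^2 + (uy/y)^2)
Relative uncertainties: ux/x = 4.39/27.8 = 0.157914
uy/y = 2.54/37.8 = 0.067196
z = 27.8 * 37.8 = 1050.8
uz = 1050.8 * sqrt(0.157914^2 + 0.067196^2) = 180.341

180.341


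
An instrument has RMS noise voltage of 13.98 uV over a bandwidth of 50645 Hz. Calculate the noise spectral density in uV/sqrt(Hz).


Noise spectral density = Vrms / sqrt(BW).
NSD = 13.98 / sqrt(50645)
NSD = 13.98 / 225.0444
NSD = 0.0621 uV/sqrt(Hz)

0.0621 uV/sqrt(Hz)


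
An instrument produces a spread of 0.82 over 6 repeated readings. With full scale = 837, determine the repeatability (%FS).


Repeatability = (spread / full scale) * 100%.
R = (0.82 / 837) * 100
R = 0.098 %FS

0.098 %FS


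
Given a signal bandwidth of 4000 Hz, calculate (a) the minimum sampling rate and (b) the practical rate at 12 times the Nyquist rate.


By Nyquist theorem, fs_min = 2 * fmax.
fs_min = 2 * 4000 = 8000 Hz
Practical rate = 12 * fs_min = 12 * 8000 = 96000 Hz

fs_min = 8000 Hz, fs_practical = 96000 Hz


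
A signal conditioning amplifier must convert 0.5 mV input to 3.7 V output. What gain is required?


Gain = Vout / Vin (converting to same units).
G = 3.7 V / 0.5 mV
G = 3700.0 mV / 0.5 mV
G = 7400.0

7400.0


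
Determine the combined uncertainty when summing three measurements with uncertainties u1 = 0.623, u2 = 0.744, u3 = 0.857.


For a sum of independent quantities, uc = sqrt(u1^2 + u2^2 + u3^2).
uc = sqrt(0.623^2 + 0.744^2 + 0.857^2)
uc = sqrt(0.388129 + 0.553536 + 0.734449)
uc = 1.2946

1.2946


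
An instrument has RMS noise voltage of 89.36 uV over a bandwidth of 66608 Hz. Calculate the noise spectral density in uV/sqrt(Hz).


Noise spectral density = Vrms / sqrt(BW).
NSD = 89.36 / sqrt(66608)
NSD = 89.36 / 258.0853
NSD = 0.3462 uV/sqrt(Hz)

0.3462 uV/sqrt(Hz)


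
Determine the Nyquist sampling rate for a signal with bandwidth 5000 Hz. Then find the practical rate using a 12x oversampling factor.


By Nyquist theorem, fs_min = 2 * fmax.
fs_min = 2 * 5000 = 10000 Hz
Practical rate = 12 * fs_min = 12 * 10000 = 120000 Hz

fs_min = 10000 Hz, fs_practical = 120000 Hz


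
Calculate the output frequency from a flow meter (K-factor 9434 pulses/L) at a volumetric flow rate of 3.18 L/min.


Frequency = K * Q / 60 (converting L/min to L/s).
f = 9434 * 3.18 / 60
f = 30000.12 / 60
f = 500.0 Hz

500.0 Hz


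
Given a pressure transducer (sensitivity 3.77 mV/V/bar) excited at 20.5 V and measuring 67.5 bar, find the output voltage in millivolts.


Output = sensitivity * Vex * P.
Vout = 3.77 * 20.5 * 67.5
Vout = 77.285 * 67.5
Vout = 5216.74 mV

5216.74 mV


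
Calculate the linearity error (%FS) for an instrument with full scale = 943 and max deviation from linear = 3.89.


Linearity error = (max deviation / full scale) * 100%.
Linearity = (3.89 / 943) * 100
Linearity = 0.413 %FS

0.413 %FS


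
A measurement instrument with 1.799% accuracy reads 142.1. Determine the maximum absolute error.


Absolute error = (accuracy% / 100) * reading.
Error = (1.799 / 100) * 142.1
Error = 0.01799 * 142.1
Error = 2.5564

2.5564


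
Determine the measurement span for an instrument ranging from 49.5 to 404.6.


Span = upper range - lower range.
Span = 404.6 - (49.5)
Span = 355.1

355.1
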